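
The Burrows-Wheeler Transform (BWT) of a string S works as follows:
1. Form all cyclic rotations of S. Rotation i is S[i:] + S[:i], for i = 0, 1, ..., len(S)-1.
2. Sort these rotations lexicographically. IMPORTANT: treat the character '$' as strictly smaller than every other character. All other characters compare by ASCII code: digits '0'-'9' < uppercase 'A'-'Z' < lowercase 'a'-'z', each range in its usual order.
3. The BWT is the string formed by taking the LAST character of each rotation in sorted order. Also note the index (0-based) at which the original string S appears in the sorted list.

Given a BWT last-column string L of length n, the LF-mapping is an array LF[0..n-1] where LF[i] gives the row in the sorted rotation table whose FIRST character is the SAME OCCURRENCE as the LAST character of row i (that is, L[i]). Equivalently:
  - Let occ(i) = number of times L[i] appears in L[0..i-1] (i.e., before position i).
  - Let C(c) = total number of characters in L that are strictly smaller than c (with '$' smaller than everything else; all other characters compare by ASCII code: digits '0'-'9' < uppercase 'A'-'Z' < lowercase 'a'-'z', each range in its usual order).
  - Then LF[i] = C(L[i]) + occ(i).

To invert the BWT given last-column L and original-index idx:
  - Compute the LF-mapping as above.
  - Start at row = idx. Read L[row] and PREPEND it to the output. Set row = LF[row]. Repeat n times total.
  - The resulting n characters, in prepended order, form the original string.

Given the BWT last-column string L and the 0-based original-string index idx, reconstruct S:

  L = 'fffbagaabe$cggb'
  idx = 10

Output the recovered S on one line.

LF mapping: 9 10 11 4 1 12 2 3 5 8 0 7 13 14 6
Walk LF starting at row 10, prepending L[row]:
  step 1: row=10, L[10]='$', prepend. Next row=LF[10]=0
  step 2: row=0, L[0]='f', prepend. Next row=LF[0]=9
  step 3: row=9, L[9]='e', prepend. Next row=LF[9]=8
  step 4: row=8, L[8]='b', prepend. Next row=LF[8]=5
  step 5: row=5, L[5]='g', prepend. Next row=LF[5]=12
  step 6: row=12, L[12]='g', prepend. Next row=LF[12]=13
  step 7: row=13, L[13]='g', prepend. Next row=LF[13]=14
  step 8: row=14, L[14]='b', prepend. Next row=LF[14]=6
  step 9: row=6, L[6]='a', prepend. Next row=LF[6]=2
  step 10: row=2, L[2]='f', prepend. Next row=LF[2]=11
  step 11: row=11, L[11]='c', prepend. Next row=LF[11]=7
  step 12: row=7, L[7]='a', prepend. Next row=LF[7]=3
  step 13: row=3, L[3]='b', prepend. Next row=LF[3]=4
  step 14: row=4, L[4]='a', prepend. Next row=LF[4]=1
  step 15: row=1, L[1]='f', prepend. Next row=LF[1]=10
Reversed output: fabacfabgggbef$

Answer: fabacfabgggbef$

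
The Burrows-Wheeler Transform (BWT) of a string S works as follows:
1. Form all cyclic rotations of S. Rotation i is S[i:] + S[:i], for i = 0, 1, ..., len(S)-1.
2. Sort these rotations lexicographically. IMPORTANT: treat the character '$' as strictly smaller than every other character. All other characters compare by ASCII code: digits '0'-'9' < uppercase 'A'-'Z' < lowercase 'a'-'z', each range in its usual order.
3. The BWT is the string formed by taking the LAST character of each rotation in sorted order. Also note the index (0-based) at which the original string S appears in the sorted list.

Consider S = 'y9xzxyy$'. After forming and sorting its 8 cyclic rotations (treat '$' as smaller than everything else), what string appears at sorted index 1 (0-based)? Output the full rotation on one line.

Answer: 9xzxyy$y

Derivation:
All 8 rotations (rotation i = S[i:]+S[:i]):
  rot[0] = y9xzxyy$
  rot[1] = 9xzxyy$y
  rot[2] = xzxyy$y9
  rot[3] = zxyy$y9x
  rot[4] = xyy$y9xz
  rot[5] = yy$y9xzx
  rot[6] = y$y9xzxy
  rot[7] = $y9xzxyy
Sorted (with $ < everything):
  sorted[0] = $y9xzxyy
  sorted[1] = 9xzxyy$y
  sorted[2] = xyy$y9xz
  sorted[3] = xzxyy$y9
  sorted[4] = y$y9xzxy
  sorted[5] = y9xzxyy$
  sorted[6] = yy$y9xzx
  sorted[7] = zxyy$y9x
sorted[1] = 9xzxyy$y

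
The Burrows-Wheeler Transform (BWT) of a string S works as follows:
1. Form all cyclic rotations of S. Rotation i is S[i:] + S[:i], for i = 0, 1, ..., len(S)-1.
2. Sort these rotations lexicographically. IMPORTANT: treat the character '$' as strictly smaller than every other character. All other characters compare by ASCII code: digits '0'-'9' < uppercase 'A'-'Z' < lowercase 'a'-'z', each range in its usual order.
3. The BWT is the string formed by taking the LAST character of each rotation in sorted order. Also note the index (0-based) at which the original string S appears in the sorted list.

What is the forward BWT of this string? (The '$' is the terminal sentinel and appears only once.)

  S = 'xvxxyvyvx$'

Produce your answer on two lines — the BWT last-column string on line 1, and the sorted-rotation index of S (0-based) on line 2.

All 10 rotations (rotation i = S[i:]+S[:i]):
  rot[0] = xvxxyvyvx$
  rot[1] = vxxyvyvx$x
  rot[2] = xxyvyvx$xv
  rot[3] = xyvyvx$xvx
  rot[4] = yvyvx$xvxx
  rot[5] = vyvx$xvxxy
  rot[6] = yvx$xvxxyv
  rot[7] = vx$xvxxyvy
  rot[8] = x$xvxxyvyv
  rot[9] = $xvxxyvyvx
Sorted (with $ < everything):
  sorted[0] = $xvxxyvyvx  (last char: 'x')
  sorted[1] = vx$xvxxyvy  (last char: 'y')
  sorted[2] = vxxyvyvx$x  (last char: 'x')
  sorted[3] = vyvx$xvxxy  (last char: 'y')
  sorted[4] = x$xvxxyvyv  (last char: 'v')
  sorted[5] = xvxxyvyvx$  (last char: '$')
  sorted[6] = xxyvyvx$xv  (last char: 'v')
  sorted[7] = xyvyvx$xvx  (last char: 'x')
  sorted[8] = yvx$xvxxyv  (last char: 'v')
  sorted[9] = yvyvx$xvxx  (last char: 'x')
Last column: xyxyv$vxvx
Original string S is at sorted index 5

Answer: xyxyv$vxvx
5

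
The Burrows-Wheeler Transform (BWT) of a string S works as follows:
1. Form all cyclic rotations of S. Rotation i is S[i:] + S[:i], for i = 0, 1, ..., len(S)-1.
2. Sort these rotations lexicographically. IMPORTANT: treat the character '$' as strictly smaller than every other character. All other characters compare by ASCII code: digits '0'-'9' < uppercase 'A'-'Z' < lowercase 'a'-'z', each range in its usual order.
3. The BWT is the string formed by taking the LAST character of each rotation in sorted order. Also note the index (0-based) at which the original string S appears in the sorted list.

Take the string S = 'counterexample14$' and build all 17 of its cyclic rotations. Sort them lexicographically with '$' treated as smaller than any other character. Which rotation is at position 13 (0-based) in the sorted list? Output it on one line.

All 17 rotations (rotation i = S[i:]+S[:i]):
  rot[0] = counterexample14$
  rot[1] = ounterexample14$c
  rot[2] = unterexample14$co
  rot[3] = nterexample14$cou
  rot[4] = terexample14$coun
  rot[5] = erexample14$count
  rot[6] = rexample14$counte
  rot[7] = example14$counter
  rot[8] = xample14$countere
  rot[9] = ample14$counterex
  rot[10] = mple14$counterexa
  rot[11] = ple14$counterexam
  rot[12] = le14$counterexamp
  rot[13] = e14$counterexampl
  rot[14] = 14$counterexample
  rot[15] = 4$counterexample1
  rot[16] = $counterexample14
Sorted (with $ < everything):
  sorted[0] = $counterexample14
  sorted[1] = 14$counterexample
  sorted[2] = 4$counterexample1
  sorted[3] = ample14$counterex
  sorted[4] = counterexample14$
  sorted[5] = e14$counterexampl
  sorted[6] = erexample14$count
  sorted[7] = example14$counter
  sorted[8] = le14$counterexamp
  sorted[9] = mple14$counterexa
  sorted[10] = nterexample14$cou
  sorted[11] = ounterexample14$c
  sorted[12] = ple14$counterexam
  sorted[13] = rexample14$counte
  sorted[14] = terexample14$coun
  sorted[15] = unterexample14$co
  sorted[16] = xample14$countere
sorted[13] = rexample14$counte

Answer: rexample14$counte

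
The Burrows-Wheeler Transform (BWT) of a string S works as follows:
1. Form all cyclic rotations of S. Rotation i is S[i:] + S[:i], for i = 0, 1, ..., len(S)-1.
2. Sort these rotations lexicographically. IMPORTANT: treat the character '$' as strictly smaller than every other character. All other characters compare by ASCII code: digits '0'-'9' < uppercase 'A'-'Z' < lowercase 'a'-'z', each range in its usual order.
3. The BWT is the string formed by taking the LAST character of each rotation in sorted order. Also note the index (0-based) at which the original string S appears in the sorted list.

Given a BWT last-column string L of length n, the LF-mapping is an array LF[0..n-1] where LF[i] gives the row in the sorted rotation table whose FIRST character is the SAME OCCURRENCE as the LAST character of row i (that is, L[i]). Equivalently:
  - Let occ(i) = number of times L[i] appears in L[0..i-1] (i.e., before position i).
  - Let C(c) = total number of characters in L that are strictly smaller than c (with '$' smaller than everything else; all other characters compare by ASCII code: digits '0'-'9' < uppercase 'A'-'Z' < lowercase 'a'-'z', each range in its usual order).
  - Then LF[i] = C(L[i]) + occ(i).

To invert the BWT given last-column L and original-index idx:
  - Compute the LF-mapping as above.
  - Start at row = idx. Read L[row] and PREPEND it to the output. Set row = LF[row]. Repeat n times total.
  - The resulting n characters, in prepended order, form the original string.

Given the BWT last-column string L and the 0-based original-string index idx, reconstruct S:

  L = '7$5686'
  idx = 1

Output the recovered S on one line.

Answer: 56687$

Derivation:
LF mapping: 4 0 1 2 5 3
Walk LF starting at row 1, prepending L[row]:
  step 1: row=1, L[1]='$', prepend. Next row=LF[1]=0
  step 2: row=0, L[0]='7', prepend. Next row=LF[0]=4
  step 3: row=4, L[4]='8', prepend. Next row=LF[4]=5
  step 4: row=5, L[5]='6', prepend. Next row=LF[5]=3
  step 5: row=3, L[3]='6', prepend. Next row=LF[3]=2
  step 6: row=2, L[2]='5', prepend. Next row=LF[2]=1
Reversed output: 56687$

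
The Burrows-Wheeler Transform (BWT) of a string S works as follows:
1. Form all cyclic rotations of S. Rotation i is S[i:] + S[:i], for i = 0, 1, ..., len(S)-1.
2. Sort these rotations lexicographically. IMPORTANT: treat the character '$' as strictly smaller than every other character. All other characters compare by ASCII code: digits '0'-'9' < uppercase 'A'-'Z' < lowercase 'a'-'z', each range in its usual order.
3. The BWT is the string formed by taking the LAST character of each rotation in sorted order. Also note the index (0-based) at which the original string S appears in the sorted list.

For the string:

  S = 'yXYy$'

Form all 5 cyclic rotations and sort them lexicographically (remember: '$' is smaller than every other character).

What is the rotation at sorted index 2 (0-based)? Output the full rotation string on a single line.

All 5 rotations (rotation i = S[i:]+S[:i]):
  rot[0] = yXYy$
  rot[1] = XYy$y
  rot[2] = Yy$yX
  rot[3] = y$yXY
  rot[4] = $yXYy
Sorted (with $ < everything):
  sorted[0] = $yXYy
  sorted[1] = XYy$y
  sorted[2] = Yy$yX
  sorted[3] = y$yXY
  sorted[4] = yXYy$
sorted[2] = Yy$yX

Answer: Yy$yX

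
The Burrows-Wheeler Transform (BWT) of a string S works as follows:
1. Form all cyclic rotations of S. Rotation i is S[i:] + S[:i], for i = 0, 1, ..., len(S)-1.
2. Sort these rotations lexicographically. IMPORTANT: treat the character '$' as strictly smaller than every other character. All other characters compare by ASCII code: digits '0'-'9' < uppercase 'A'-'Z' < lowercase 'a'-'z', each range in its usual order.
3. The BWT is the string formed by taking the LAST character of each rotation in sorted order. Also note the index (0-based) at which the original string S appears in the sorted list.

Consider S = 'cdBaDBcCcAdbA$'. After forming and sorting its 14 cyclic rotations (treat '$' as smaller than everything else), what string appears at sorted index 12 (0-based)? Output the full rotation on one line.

Answer: dBaDBcCcAdbA$c

Derivation:
All 14 rotations (rotation i = S[i:]+S[:i]):
  rot[0] = cdBaDBcCcAdbA$
  rot[1] = dBaDBcCcAdbA$c
  rot[2] = BaDBcCcAdbA$cd
  rot[3] = aDBcCcAdbA$cdB
  rot[4] = DBcCcAdbA$cdBa
  rot[5] = BcCcAdbA$cdBaD
  rot[6] = cCcAdbA$cdBaDB
  rot[7] = CcAdbA$cdBaDBc
  rot[8] = cAdbA$cdBaDBcC
  rot[9] = AdbA$cdBaDBcCc
  rot[10] = dbA$cdBaDBcCcA
  rot[11] = bA$cdBaDBcCcAd
  rot[12] = A$cdBaDBcCcAdb
  rot[13] = $cdBaDBcCcAdbA
Sorted (with $ < everything):
  sorted[0] = $cdBaDBcCcAdbA
  sorted[1] = A$cdBaDBcCcAdb
  sorted[2] = AdbA$cdBaDBcCc
  sorted[3] = BaDBcCcAdbA$cd
  sorted[4] = BcCcAdbA$cdBaD
  sorted[5] = CcAdbA$cdBaDBc
  sorted[6] = DBcCcAdbA$cdBa
  sorted[7] = aDBcCcAdbA$cdB
  sorted[8] = bA$cdBaDBcCcAd
  sorted[9] = cAdbA$cdBaDBcC
  sorted[10] = cCcAdbA$cdBaDB
  sorted[11] = cdBaDBcCcAdbA$
  sorted[12] = dBaDBcCcAdbA$c
  sorted[13] = dbA$cdBaDBcCcA
sorted[12] = dBaDBcCcAdbA$c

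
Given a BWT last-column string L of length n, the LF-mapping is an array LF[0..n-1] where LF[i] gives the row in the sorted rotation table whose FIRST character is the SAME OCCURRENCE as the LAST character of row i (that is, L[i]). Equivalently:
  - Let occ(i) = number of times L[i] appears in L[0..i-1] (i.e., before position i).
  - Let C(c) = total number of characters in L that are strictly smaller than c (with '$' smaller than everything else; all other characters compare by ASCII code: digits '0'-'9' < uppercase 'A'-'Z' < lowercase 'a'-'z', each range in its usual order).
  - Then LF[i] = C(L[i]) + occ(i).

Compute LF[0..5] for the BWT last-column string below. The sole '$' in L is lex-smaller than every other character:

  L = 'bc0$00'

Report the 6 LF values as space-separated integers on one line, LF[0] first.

Answer: 4 5 1 0 2 3

Derivation:
Char counts: '$':1, '0':3, 'b':1, 'c':1
C (first-col start): C('$')=0, C('0')=1, C('b')=4, C('c')=5
L[0]='b': occ=0, LF[0]=C('b')+0=4+0=4
L[1]='c': occ=0, LF[1]=C('c')+0=5+0=5
L[2]='0': occ=0, LF[2]=C('0')+0=1+0=1
L[3]='$': occ=0, LF[3]=C('$')+0=0+0=0
L[4]='0': occ=1, LF[4]=C('0')+1=1+1=2
L[5]='0': occ=2, LF[5]=C('0')+2=1+2=3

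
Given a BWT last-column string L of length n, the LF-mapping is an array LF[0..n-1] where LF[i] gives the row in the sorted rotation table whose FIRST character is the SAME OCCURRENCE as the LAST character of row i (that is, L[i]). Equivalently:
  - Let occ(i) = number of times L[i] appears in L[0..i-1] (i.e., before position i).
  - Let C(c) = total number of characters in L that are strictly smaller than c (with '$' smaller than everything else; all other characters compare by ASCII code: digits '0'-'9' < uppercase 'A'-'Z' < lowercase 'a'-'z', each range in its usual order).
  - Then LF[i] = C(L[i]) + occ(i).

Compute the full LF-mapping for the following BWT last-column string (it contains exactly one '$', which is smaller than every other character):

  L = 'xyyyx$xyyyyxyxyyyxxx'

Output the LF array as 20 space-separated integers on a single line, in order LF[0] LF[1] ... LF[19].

Char counts: '$':1, 'x':8, 'y':11
C (first-col start): C('$')=0, C('x')=1, C('y')=9
L[0]='x': occ=0, LF[0]=C('x')+0=1+0=1
L[1]='y': occ=0, LF[1]=C('y')+0=9+0=9
L[2]='y': occ=1, LF[2]=C('y')+1=9+1=10
L[3]='y': occ=2, LF[3]=C('y')+2=9+2=11
L[4]='x': occ=1, LF[4]=C('x')+1=1+1=2
L[5]='$': occ=0, LF[5]=C('$')+0=0+0=0
L[6]='x': occ=2, LF[6]=C('x')+2=1+2=3
L[7]='y': occ=3, LF[7]=C('y')+3=9+3=12
L[8]='y': occ=4, LF[8]=C('y')+4=9+4=13
L[9]='y': occ=5, LF[9]=C('y')+5=9+5=14
L[10]='y': occ=6, LF[10]=C('y')+6=9+6=15
L[11]='x': occ=3, LF[11]=C('x')+3=1+3=4
L[12]='y': occ=7, LF[12]=C('y')+7=9+7=16
L[13]='x': occ=4, LF[13]=C('x')+4=1+4=5
L[14]='y': occ=8, LF[14]=C('y')+8=9+8=17
L[15]='y': occ=9, LF[15]=C('y')+9=9+9=18
L[16]='y': occ=10, LF[16]=C('y')+10=9+10=19
L[17]='x': occ=5, LF[17]=C('x')+5=1+5=6
L[18]='x': occ=6, LF[18]=C('x')+6=1+6=7
L[19]='x': occ=7, LF[19]=C('x')+7=1+7=8

Answer: 1 9 10 11 2 0 3 12 13 14 15 4 16 5 17 18 19 6 7 8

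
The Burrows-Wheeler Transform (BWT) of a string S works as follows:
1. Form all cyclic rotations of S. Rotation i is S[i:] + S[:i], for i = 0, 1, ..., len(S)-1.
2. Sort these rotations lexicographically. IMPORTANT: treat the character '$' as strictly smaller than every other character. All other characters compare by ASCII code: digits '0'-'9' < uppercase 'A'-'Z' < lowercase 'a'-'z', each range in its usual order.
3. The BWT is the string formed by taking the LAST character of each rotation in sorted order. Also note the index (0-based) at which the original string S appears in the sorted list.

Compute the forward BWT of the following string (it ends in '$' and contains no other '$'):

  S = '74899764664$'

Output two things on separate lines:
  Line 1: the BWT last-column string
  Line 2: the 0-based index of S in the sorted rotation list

All 12 rotations (rotation i = S[i:]+S[:i]):
  rot[0] = 74899764664$
  rot[1] = 4899764664$7
  rot[2] = 899764664$74
  rot[3] = 99764664$748
  rot[4] = 9764664$7489
  rot[5] = 764664$74899
  rot[6] = 64664$748997
  rot[7] = 4664$7489976
  rot[8] = 664$74899764
  rot[9] = 64$748997646
  rot[10] = 4$7489976466
  rot[11] = $74899764664
Sorted (with $ < everything):
  sorted[0] = $74899764664  (last char: '4')
  sorted[1] = 4$7489976466  (last char: '6')
  sorted[2] = 4664$7489976  (last char: '6')
  sorted[3] = 4899764664$7  (last char: '7')
  sorted[4] = 64$748997646  (last char: '6')
  sorted[5] = 64664$748997  (last char: '7')
  sorted[6] = 664$74899764  (last char: '4')
  sorted[7] = 74899764664$  (last char: '$')
  sorted[8] = 764664$74899  (last char: '9')
  sorted[9] = 899764664$74  (last char: '4')
  sorted[10] = 9764664$7489  (last char: '9')
  sorted[11] = 99764664$748  (last char: '8')
Last column: 4667674$9498
Original string S is at sorted index 7

Answer: 4667674$9498
7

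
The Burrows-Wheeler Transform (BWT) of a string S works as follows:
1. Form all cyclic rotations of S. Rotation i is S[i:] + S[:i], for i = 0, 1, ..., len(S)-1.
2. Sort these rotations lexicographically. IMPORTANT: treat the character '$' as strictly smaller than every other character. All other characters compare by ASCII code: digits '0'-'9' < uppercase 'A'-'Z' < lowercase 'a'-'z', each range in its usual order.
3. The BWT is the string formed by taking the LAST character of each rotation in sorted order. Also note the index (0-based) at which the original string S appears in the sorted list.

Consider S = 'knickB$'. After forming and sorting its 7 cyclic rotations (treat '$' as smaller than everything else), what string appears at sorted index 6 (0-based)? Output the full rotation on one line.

Answer: nickB$k

Derivation:
All 7 rotations (rotation i = S[i:]+S[:i]):
  rot[0] = knickB$
  rot[1] = nickB$k
  rot[2] = ickB$kn
  rot[3] = ckB$kni
  rot[4] = kB$knic
  rot[5] = B$knick
  rot[6] = $knickB
Sorted (with $ < everything):
  sorted[0] = $knickB
  sorted[1] = B$knick
  sorted[2] = ckB$kni
  sorted[3] = ickB$kn
  sorted[4] = kB$knic
  sorted[5] = knickB$
  sorted[6] = nickB$k
sorted[6] = nickB$k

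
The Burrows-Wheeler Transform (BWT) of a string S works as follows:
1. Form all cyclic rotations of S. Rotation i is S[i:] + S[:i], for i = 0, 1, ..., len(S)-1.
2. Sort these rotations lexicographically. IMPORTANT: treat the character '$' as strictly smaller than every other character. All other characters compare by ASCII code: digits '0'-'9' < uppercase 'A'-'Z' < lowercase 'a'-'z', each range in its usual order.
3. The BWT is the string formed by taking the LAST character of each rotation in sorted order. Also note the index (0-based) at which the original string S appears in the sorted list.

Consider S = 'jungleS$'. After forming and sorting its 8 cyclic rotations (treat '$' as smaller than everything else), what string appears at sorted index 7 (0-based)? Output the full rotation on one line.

Answer: ungleS$j

Derivation:
All 8 rotations (rotation i = S[i:]+S[:i]):
  rot[0] = jungleS$
  rot[1] = ungleS$j
  rot[2] = ngleS$ju
  rot[3] = gleS$jun
  rot[4] = leS$jung
  rot[5] = eS$jungl
  rot[6] = S$jungle
  rot[7] = $jungleS
Sorted (with $ < everything):
  sorted[0] = $jungleS
  sorted[1] = S$jungle
  sorted[2] = eS$jungl
  sorted[3] = gleS$jun
  sorted[4] = jungleS$
  sorted[5] = leS$jung
  sorted[6] = ngleS$ju
  sorted[7] = ungleS$j
sorted[7] = ungleS$j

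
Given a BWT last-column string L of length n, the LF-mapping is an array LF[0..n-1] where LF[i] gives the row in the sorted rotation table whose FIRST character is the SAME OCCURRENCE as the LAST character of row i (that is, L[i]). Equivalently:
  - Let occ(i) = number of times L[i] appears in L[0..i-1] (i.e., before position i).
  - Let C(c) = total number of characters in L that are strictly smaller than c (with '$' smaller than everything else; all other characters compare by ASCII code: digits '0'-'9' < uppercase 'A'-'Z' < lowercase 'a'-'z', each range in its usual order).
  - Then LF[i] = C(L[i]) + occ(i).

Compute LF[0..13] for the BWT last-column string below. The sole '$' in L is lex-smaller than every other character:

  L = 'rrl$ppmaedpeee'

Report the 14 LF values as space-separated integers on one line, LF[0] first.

Answer: 12 13 7 0 9 10 8 1 3 2 11 4 5 6

Derivation:
Char counts: '$':1, 'a':1, 'd':1, 'e':4, 'l':1, 'm':1, 'p':3, 'r':2
C (first-col start): C('$')=0, C('a')=1, C('d')=2, C('e')=3, C('l')=7, C('m')=8, C('p')=9, C('r')=12
L[0]='r': occ=0, LF[0]=C('r')+0=12+0=12
L[1]='r': occ=1, LF[1]=C('r')+1=12+1=13
L[2]='l': occ=0, LF[2]=C('l')+0=7+0=7
L[3]='$': occ=0, LF[3]=C('$')+0=0+0=0
L[4]='p': occ=0, LF[4]=C('p')+0=9+0=9
L[5]='p': occ=1, LF[5]=C('p')+1=9+1=10
L[6]='m': occ=0, LF[6]=C('m')+0=8+0=8
L[7]='a': occ=0, LF[7]=C('a')+0=1+0=1
L[8]='e': occ=0, LF[8]=C('e')+0=3+0=3
L[9]='d': occ=0, LF[9]=C('d')+0=2+0=2
L[10]='p': occ=2, LF[10]=C('p')+2=9+2=11
L[11]='e': occ=1, LF[11]=C('e')+1=3+1=4
L[12]='e': occ=2, LF[12]=C('e')+2=3+2=5
L[13]='e': occ=3, LF[13]=C('e')+3=3+3=6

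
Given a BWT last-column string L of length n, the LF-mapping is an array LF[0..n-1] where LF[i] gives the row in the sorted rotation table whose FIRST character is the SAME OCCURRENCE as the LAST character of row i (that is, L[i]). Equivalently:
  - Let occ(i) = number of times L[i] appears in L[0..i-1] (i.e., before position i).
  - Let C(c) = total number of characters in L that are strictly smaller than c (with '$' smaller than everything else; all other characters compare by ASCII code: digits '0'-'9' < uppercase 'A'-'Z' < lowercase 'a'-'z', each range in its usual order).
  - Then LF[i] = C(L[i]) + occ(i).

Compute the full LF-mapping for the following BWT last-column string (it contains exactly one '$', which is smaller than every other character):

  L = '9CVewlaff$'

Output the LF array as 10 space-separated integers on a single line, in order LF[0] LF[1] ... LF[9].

Answer: 1 2 3 5 9 8 4 6 7 0

Derivation:
Char counts: '$':1, '9':1, 'C':1, 'V':1, 'a':1, 'e':1, 'f':2, 'l':1, 'w':1
C (first-col start): C('$')=0, C('9')=1, C('C')=2, C('V')=3, C('a')=4, C('e')=5, C('f')=6, C('l')=8, C('w')=9
L[0]='9': occ=0, LF[0]=C('9')+0=1+0=1
L[1]='C': occ=0, LF[1]=C('C')+0=2+0=2
L[2]='V': occ=0, LF[2]=C('V')+0=3+0=3
L[3]='e': occ=0, LF[3]=C('e')+0=5+0=5
L[4]='w': occ=0, LF[4]=C('w')+0=9+0=9
L[5]='l': occ=0, LF[5]=C('l')+0=8+0=8
L[6]='a': occ=0, LF[6]=C('a')+0=4+0=4
L[7]='f': occ=0, LF[7]=C('f')+0=6+0=6
L[8]='f': occ=1, LF[8]=C('f')+1=6+1=7
L[9]='$': occ=0, LF[9]=C('$')+0=0+0=0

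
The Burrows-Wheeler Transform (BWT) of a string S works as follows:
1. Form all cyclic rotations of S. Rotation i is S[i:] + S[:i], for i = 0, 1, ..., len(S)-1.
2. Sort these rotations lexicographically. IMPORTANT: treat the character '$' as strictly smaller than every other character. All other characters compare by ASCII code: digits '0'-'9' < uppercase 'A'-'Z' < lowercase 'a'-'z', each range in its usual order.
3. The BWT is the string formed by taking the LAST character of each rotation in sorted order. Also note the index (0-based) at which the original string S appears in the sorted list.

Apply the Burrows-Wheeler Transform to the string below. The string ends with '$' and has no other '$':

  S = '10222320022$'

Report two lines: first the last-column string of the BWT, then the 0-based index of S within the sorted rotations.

Answer: 2201$2300222
4

Derivation:
All 12 rotations (rotation i = S[i:]+S[:i]):
  rot[0] = 10222320022$
  rot[1] = 0222320022$1
  rot[2] = 222320022$10
  rot[3] = 22320022$102
  rot[4] = 2320022$1022
  rot[5] = 320022$10222
  rot[6] = 20022$102223
  rot[7] = 0022$1022232
  rot[8] = 022$10222320
  rot[9] = 22$102223200
  rot[10] = 2$1022232002
  rot[11] = $10222320022
Sorted (with $ < everything):
  sorted[0] = $10222320022  (last char: '2')
  sorted[1] = 0022$1022232  (last char: '2')
  sorted[2] = 022$10222320  (last char: '0')
  sorted[3] = 0222320022$1  (last char: '1')
  sorted[4] = 10222320022$  (last char: '$')
  sorted[5] = 2$1022232002  (last char: '2')
  sorted[6] = 20022$102223  (last char: '3')
  sorted[7] = 22$102223200  (last char: '0')
  sorted[8] = 222320022$10  (last char: '0')
  sorted[9] = 22320022$102  (last char: '2')
  sorted[10] = 2320022$1022  (last char: '2')
  sorted[11] = 320022$10222  (last char: '2')
Last column: 2201$2300222
Original string S is at sorted index 4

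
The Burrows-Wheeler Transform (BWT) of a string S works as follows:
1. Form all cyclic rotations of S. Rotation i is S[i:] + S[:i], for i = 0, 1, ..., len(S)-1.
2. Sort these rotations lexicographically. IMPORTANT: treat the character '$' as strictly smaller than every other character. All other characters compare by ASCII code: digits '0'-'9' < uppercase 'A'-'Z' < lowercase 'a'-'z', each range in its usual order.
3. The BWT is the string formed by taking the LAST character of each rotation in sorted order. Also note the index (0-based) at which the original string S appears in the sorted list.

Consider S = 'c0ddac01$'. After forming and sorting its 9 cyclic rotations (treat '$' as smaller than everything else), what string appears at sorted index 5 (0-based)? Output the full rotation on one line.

Answer: c01$c0dda

Derivation:
All 9 rotations (rotation i = S[i:]+S[:i]):
  rot[0] = c0ddac01$
  rot[1] = 0ddac01$c
  rot[2] = ddac01$c0
  rot[3] = dac01$c0d
  rot[4] = ac01$c0dd
  rot[5] = c01$c0dda
  rot[6] = 01$c0ddac
  rot[7] = 1$c0ddac0
  rot[8] = $c0ddac01
Sorted (with $ < everything):
  sorted[0] = $c0ddac01
  sorted[1] = 01$c0ddac
  sorted[2] = 0ddac01$c
  sorted[3] = 1$c0ddac0
  sorted[4] = ac01$c0dd
  sorted[5] = c01$c0dda
  sorted[6] = c0ddac01$
  sorted[7] = dac01$c0d
  sorted[8] = ddac01$c0
sorted[5] = c01$c0dda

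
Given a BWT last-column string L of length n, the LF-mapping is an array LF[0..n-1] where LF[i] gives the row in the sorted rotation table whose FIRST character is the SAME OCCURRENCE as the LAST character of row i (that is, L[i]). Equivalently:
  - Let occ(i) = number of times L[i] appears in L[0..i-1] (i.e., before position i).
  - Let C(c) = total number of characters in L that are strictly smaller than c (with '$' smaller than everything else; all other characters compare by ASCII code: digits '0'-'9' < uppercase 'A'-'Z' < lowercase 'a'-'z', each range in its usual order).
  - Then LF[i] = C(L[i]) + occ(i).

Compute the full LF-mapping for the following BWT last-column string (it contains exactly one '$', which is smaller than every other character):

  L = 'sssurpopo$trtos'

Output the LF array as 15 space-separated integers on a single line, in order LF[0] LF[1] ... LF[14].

Answer: 8 9 10 14 6 4 1 5 2 0 12 7 13 3 11

Derivation:
Char counts: '$':1, 'o':3, 'p':2, 'r':2, 's':4, 't':2, 'u':1
C (first-col start): C('$')=0, C('o')=1, C('p')=4, C('r')=6, C('s')=8, C('t')=12, C('u')=14
L[0]='s': occ=0, LF[0]=C('s')+0=8+0=8
L[1]='s': occ=1, LF[1]=C('s')+1=8+1=9
L[2]='s': occ=2, LF[2]=C('s')+2=8+2=10
L[3]='u': occ=0, LF[3]=C('u')+0=14+0=14
L[4]='r': occ=0, LF[4]=C('r')+0=6+0=6
L[5]='p': occ=0, LF[5]=C('p')+0=4+0=4
L[6]='o': occ=0, LF[6]=C('o')+0=1+0=1
L[7]='p': occ=1, LF[7]=C('p')+1=4+1=5
L[8]='o': occ=1, LF[8]=C('o')+1=1+1=2
L[9]='$': occ=0, LF[9]=C('$')+0=0+0=0
L[10]='t': occ=0, LF[10]=C('t')+0=12+0=12
L[11]='r': occ=1, LF[11]=C('r')+1=6+1=7
L[12]='t': occ=1, LF[12]=C('t')+1=12+1=13
L[13]='o': occ=2, LF[13]=C('o')+2=1+2=3
L[14]='s': occ=3, LF[14]=C('s')+3=8+3=11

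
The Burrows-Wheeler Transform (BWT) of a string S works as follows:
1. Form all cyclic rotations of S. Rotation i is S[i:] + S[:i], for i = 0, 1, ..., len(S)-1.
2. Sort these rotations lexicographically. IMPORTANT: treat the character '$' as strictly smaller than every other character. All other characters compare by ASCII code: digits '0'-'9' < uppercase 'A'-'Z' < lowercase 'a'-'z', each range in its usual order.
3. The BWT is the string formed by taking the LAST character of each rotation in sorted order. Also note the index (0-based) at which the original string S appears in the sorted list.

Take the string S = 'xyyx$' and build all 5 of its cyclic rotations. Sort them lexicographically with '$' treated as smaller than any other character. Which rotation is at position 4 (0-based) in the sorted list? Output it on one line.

All 5 rotations (rotation i = S[i:]+S[:i]):
  rot[0] = xyyx$
  rot[1] = yyx$x
  rot[2] = yx$xy
  rot[3] = x$xyy
  rot[4] = $xyyx
Sorted (with $ < everything):
  sorted[0] = $xyyx
  sorted[1] = x$xyy
  sorted[2] = xyyx$
  sorted[3] = yx$xy
  sorted[4] = yyx$x
sorted[4] = yyx$x

Answer: yyx$x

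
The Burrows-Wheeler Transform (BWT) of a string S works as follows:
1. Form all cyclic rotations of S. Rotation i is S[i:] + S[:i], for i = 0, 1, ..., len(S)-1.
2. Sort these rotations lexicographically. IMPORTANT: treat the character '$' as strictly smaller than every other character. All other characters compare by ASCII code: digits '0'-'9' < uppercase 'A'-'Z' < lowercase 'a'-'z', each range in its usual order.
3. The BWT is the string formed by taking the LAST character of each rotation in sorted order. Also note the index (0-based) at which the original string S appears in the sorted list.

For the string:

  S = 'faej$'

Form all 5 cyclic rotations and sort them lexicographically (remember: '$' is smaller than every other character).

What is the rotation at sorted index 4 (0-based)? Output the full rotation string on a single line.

Answer: j$fae

Derivation:
All 5 rotations (rotation i = S[i:]+S[:i]):
  rot[0] = faej$
  rot[1] = aej$f
  rot[2] = ej$fa
  rot[3] = j$fae
  rot[4] = $faej
Sorted (with $ < everything):
  sorted[0] = $faej
  sorted[1] = aej$f
  sorted[2] = ej$fa
  sorted[3] = faej$
  sorted[4] = j$fae
sorted[4] = j$fae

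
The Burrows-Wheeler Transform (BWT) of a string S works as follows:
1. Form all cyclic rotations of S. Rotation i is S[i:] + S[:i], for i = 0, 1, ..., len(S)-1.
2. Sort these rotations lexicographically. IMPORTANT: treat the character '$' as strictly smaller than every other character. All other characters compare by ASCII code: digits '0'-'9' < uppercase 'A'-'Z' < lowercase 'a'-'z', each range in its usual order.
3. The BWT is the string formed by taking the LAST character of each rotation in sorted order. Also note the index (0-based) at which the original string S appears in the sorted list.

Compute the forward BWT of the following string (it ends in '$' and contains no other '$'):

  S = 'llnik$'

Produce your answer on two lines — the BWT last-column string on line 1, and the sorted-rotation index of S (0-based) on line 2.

All 6 rotations (rotation i = S[i:]+S[:i]):
  rot[0] = llnik$
  rot[1] = lnik$l
  rot[2] = nik$ll
  rot[3] = ik$lln
  rot[4] = k$llni
  rot[5] = $llnik
Sorted (with $ < everything):
  sorted[0] = $llnik  (last char: 'k')
  sorted[1] = ik$lln  (last char: 'n')
  sorted[2] = k$llni  (last char: 'i')
  sorted[3] = llnik$  (last char: '$')
  sorted[4] = lnik$l  (last char: 'l')
  sorted[5] = nik$ll  (last char: 'l')
Last column: kni$ll
Original string S is at sorted index 3

Answer: kni$ll
3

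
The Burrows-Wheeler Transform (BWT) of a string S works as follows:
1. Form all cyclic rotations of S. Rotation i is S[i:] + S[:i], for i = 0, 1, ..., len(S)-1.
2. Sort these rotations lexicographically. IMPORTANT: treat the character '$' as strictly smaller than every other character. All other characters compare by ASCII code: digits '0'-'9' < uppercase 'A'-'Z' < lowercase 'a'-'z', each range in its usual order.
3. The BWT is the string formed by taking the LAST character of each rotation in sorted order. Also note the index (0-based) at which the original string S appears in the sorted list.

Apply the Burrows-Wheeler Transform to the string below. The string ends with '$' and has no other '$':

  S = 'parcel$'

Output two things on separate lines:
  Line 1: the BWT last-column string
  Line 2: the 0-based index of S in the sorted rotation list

Answer: lprce$a
5

Derivation:
All 7 rotations (rotation i = S[i:]+S[:i]):
  rot[0] = parcel$
  rot[1] = arcel$p
  rot[2] = rcel$pa
  rot[3] = cel$par
  rot[4] = el$parc
  rot[5] = l$parce
  rot[6] = $parcel
Sorted (with $ < everything):
  sorted[0] = $parcel  (last char: 'l')
  sorted[1] = arcel$p  (last char: 'p')
  sorted[2] = cel$par  (last char: 'r')
  sorted[3] = el$parc  (last char: 'c')
  sorted[4] = l$parce  (last char: 'e')
  sorted[5] = parcel$  (last char: '$')
  sorted[6] = rcel$pa  (last char: 'a')
Last column: lprce$a
Original string S is at sorted index 5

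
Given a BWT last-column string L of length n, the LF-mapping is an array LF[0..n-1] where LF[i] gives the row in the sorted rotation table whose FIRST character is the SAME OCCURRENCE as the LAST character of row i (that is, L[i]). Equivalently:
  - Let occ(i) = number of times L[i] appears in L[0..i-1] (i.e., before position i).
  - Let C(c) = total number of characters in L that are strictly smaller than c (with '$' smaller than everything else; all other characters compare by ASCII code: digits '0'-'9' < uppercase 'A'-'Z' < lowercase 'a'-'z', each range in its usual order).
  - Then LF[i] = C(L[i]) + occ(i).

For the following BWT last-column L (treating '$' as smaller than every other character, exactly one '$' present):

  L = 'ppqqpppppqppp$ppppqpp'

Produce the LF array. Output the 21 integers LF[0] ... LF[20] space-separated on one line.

Answer: 1 2 17 18 3 4 5 6 7 19 8 9 10 0 11 12 13 14 20 15 16

Derivation:
Char counts: '$':1, 'p':16, 'q':4
C (first-col start): C('$')=0, C('p')=1, C('q')=17
L[0]='p': occ=0, LF[0]=C('p')+0=1+0=1
L[1]='p': occ=1, LF[1]=C('p')+1=1+1=2
L[2]='q': occ=0, LF[2]=C('q')+0=17+0=17
L[3]='q': occ=1, LF[3]=C('q')+1=17+1=18
L[4]='p': occ=2, LF[4]=C('p')+2=1+2=3
L[5]='p': occ=3, LF[5]=C('p')+3=1+3=4
L[6]='p': occ=4, LF[6]=C('p')+4=1+4=5
L[7]='p': occ=5, LF[7]=C('p')+5=1+5=6
L[8]='p': occ=6, LF[8]=C('p')+6=1+6=7
L[9]='q': occ=2, LF[9]=C('q')+2=17+2=19
L[10]='p': occ=7, LF[10]=C('p')+7=1+7=8
L[11]='p': occ=8, LF[11]=C('p')+8=1+8=9
L[12]='p': occ=9, LF[12]=C('p')+9=1+9=10
L[13]='$': occ=0, LF[13]=C('$')+0=0+0=0
L[14]='p': occ=10, LF[14]=C('p')+10=1+10=11
L[15]='p': occ=11, LF[15]=C('p')+11=1+11=12
L[16]='p': occ=12, LF[16]=C('p')+12=1+12=13
L[17]='p': occ=13, LF[17]=C('p')+13=1+13=14
L[18]='q': occ=3, LF[18]=C('q')+3=17+3=20
L[19]='p': occ=14, LF[19]=C('p')+14=1+14=15
L[20]='p': occ=15, LF[20]=C('p')+15=1+15=16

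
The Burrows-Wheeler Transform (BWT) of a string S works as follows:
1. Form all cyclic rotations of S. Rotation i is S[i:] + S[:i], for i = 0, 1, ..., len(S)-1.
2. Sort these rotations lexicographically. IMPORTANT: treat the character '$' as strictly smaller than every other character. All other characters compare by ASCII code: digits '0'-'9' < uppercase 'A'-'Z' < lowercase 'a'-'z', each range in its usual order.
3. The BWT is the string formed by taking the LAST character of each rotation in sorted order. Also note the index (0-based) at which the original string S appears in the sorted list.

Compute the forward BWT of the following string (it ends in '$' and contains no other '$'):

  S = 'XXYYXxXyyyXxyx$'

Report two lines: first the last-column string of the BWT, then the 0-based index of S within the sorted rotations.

Answer: x$XYyxYXyXXyxyX
1

Derivation:
All 15 rotations (rotation i = S[i:]+S[:i]):
  rot[0] = XXYYXxXyyyXxyx$
  rot[1] = XYYXxXyyyXxyx$X
  rot[2] = YYXxXyyyXxyx$XX
  rot[3] = YXxXyyyXxyx$XXY
  rot[4] = XxXyyyXxyx$XXYY
  rot[5] = xXyyyXxyx$XXYYX
  rot[6] = XyyyXxyx$XXYYXx
  rot[7] = yyyXxyx$XXYYXxX
  rot[8] = yyXxyx$XXYYXxXy
  rot[9] = yXxyx$XXYYXxXyy
  rot[10] = Xxyx$XXYYXxXyyy
  rot[11] = xyx$XXYYXxXyyyX
  rot[12] = yx$XXYYXxXyyyXx
  rot[13] = x$XXYYXxXyyyXxy
  rot[14] = $XXYYXxXyyyXxyx
Sorted (with $ < everything):
  sorted[0] = $XXYYXxXyyyXxyx  (last char: 'x')
  sorted[1] = XXYYXxXyyyXxyx$  (last char: '$')
  sorted[2] = XYYXxXyyyXxyx$X  (last char: 'X')
  sorted[3] = XxXyyyXxyx$XXYY  (last char: 'Y')
  sorted[4] = Xxyx$XXYYXxXyyy  (last char: 'y')
  sorted[5] = XyyyXxyx$XXYYXx  (last char: 'x')
  sorted[6] = YXxXyyyXxyx$XXY  (last char: 'Y')
  sorted[7] = YYXxXyyyXxyx$XX  (last char: 'X')
  sorted[8] = x$XXYYXxXyyyXxy  (last char: 'y')
  sorted[9] = xXyyyXxyx$XXYYX  (last char: 'X')
  sorted[10] = xyx$XXYYXxXyyyX  (last char: 'X')
  sorted[11] = yXxyx$XXYYXxXyy  (last char: 'y')
  sorted[12] = yx$XXYYXxXyyyXx  (last char: 'x')
  sorted[13] = yyXxyx$XXYYXxXy  (last char: 'y')
  sorted[14] = yyyXxyx$XXYYXxX  (last char: 'X')
Last column: x$XYyxYXyXXyxyX
Original string S is at sorted index 1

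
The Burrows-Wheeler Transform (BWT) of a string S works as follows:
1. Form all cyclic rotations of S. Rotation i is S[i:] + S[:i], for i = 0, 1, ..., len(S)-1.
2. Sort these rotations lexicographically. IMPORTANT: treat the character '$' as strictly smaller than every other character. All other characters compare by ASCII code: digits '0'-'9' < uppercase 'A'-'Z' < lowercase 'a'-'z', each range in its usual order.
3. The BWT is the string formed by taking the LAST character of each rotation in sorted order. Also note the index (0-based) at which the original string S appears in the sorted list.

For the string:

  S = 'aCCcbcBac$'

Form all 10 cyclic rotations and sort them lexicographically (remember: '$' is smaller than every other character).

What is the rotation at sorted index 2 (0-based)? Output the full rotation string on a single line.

All 10 rotations (rotation i = S[i:]+S[:i]):
  rot[0] = aCCcbcBac$
  rot[1] = CCcbcBac$a
  rot[2] = CcbcBac$aC
  rot[3] = cbcBac$aCC
  rot[4] = bcBac$aCCc
  rot[5] = cBac$aCCcb
  rot[6] = Bac$aCCcbc
  rot[7] = ac$aCCcbcB
  rot[8] = c$aCCcbcBa
  rot[9] = $aCCcbcBac
Sorted (with $ < everything):
  sorted[0] = $aCCcbcBac
  sorted[1] = Bac$aCCcbc
  sorted[2] = CCcbcBac$a
  sorted[3] = CcbcBac$aC
  sorted[4] = aCCcbcBac$
  sorted[5] = ac$aCCcbcB
  sorted[6] = bcBac$aCCc
  sorted[7] = c$aCCcbcBa
  sorted[8] = cBac$aCCcb
  sorted[9] = cbcBac$aCC
sorted[2] = CCcbcBac$a

Answer: CCcbcBac$a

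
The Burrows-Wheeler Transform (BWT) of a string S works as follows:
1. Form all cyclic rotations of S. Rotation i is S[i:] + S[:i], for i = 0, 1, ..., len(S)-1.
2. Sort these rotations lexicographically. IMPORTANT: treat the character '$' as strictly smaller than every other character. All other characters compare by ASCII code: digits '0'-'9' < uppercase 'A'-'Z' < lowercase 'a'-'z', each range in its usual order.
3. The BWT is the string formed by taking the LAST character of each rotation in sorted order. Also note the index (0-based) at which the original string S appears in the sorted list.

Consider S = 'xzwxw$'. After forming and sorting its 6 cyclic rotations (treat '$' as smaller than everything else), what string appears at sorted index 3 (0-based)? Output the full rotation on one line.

Answer: xw$xzw

Derivation:
All 6 rotations (rotation i = S[i:]+S[:i]):
  rot[0] = xzwxw$
  rot[1] = zwxw$x
  rot[2] = wxw$xz
  rot[3] = xw$xzw
  rot[4] = w$xzwx
  rot[5] = $xzwxw
Sorted (with $ < everything):
  sorted[0] = $xzwxw
  sorted[1] = w$xzwx
  sorted[2] = wxw$xz
  sorted[3] = xw$xzw
  sorted[4] = xzwxw$
  sorted[5] = zwxw$x
sorted[3] = xw$xzw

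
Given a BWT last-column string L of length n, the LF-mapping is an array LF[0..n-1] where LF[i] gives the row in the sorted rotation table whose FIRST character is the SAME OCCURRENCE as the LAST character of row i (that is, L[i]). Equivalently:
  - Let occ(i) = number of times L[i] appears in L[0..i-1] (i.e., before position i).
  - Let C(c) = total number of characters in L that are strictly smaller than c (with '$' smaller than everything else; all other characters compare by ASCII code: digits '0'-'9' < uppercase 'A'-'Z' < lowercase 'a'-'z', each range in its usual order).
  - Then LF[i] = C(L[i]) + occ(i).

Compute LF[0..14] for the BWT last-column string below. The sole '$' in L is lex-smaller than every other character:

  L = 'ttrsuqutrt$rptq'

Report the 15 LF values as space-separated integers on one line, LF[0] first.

Answer: 8 9 4 7 13 2 14 10 5 11 0 6 1 12 3

Derivation:
Char counts: '$':1, 'p':1, 'q':2, 'r':3, 's':1, 't':5, 'u':2
C (first-col start): C('$')=0, C('p')=1, C('q')=2, C('r')=4, C('s')=7, C('t')=8, C('u')=13
L[0]='t': occ=0, LF[0]=C('t')+0=8+0=8
L[1]='t': occ=1, LF[1]=C('t')+1=8+1=9
L[2]='r': occ=0, LF[2]=C('r')+0=4+0=4
L[3]='s': occ=0, LF[3]=C('s')+0=7+0=7
L[4]='u': occ=0, LF[4]=C('u')+0=13+0=13
L[5]='q': occ=0, LF[5]=C('q')+0=2+0=2
L[6]='u': occ=1, LF[6]=C('u')+1=13+1=14
L[7]='t': occ=2, LF[7]=C('t')+2=8+2=10
L[8]='r': occ=1, LF[8]=C('r')+1=4+1=5
L[9]='t': occ=3, LF[9]=C('t')+3=8+3=11
L[10]='$': occ=0, LF[10]=C('$')+0=0+0=0
L[11]='r': occ=2, LF[11]=C('r')+2=4+2=6
L[12]='p': occ=0, LF[12]=C('p')+0=1+0=1
L[13]='t': occ=4, LF[13]=C('t')+4=8+4=12
L[14]='q': occ=1, LF[14]=C('q')+1=2+1=3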